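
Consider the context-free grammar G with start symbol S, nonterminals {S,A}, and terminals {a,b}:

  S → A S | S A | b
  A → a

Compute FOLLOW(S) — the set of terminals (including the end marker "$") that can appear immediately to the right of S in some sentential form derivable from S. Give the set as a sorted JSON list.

FIRST iteration:
round 1:
  A via A→a: +{a}
  S via S→A S: +{a}
  S via S→b: +{b}
  S: {a,b}  A: {a}
round 2: (no change)
  S: {a,b}  A: {a}

FOLLOW iteration:
initialize: $ ∈ FOLLOW(S)
iter 1:
  S→A S: FOLLOW(A) ⊇ FIRST(S) = {a,b}; new: +{a,b}
  S→S A: FOLLOW(S) ⊇ FIRST(A) = {a}; new: +{a}
  S→S A: FOLLOW(A) ⊇ FOLLOW(S) ⊇ {$,a}; new: +{$}
  FOLLOW[S]={$,a}  FOLLOW[A]={$,a,b}
iter 2: (stable)
  FOLLOW[S]={$,a}  FOLLOW[A]={$,a,b}

FOLLOW(S) = ["$", "a"]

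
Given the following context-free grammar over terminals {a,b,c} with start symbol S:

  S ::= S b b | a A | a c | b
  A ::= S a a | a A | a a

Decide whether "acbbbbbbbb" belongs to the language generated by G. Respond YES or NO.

CNF form of G:
  S -> S X4 | T0 A | T0 T2 | b
  A -> S X3 | T0 A | T0 T0
  T0 -> a
  T1 -> b
  T2 -> c
  X3 -> T0 T0
  X4 -> T1 T1

Fill CYK table bottom-up:
  T[0,0] 'a' = {T0}  orig:{}
  T[1,1] 'c' = {T2}  orig:{}
  T[2,2] 'b' = {S,T1}  orig:{S}
  T[3,3] 'b' = {S,T1}  orig:{S}
  T[4,4] 'b' = {S,T1}  orig:{S}
  T[5,5] 'b' = {S,T1}  orig:{S}
  T[6,6] 'b' = {S,T1}  orig:{S}
  T[7,7] 'b' = {S,T1}  orig:{S}
  T[8,8] 'b' = {S,T1}  orig:{S}
  T[9,9] 'b' = {S,T1}  orig:{S}
  T[0,1] 'ac' = {S}
  T[1,2] 'cb' = ∅
  T[2,3] 'bb' = {X4}  orig:{}
  T[3,4] 'bb' = {X4}  orig:{}
  T[4,5] 'bb' = {X4}  orig:{}
  T[5,6] 'bb' = {X4}  orig:{}
  T[6,7] 'bb' = {X4}  orig:{}
  T[7,8] 'bb' = {X4}  orig:{}
  T[8,9] 'bb' = {X4}  orig:{}
  T[0,2] 'acb' = ∅
  T[1,3] 'cbb' = ∅
  T[2,4] 'bbb' = {S}
  T[3,5] 'bbb' = {S}
  T[4,6] 'bbb' = {S}
  T[5,7] 'bbb' = {S}
  T[6,8] 'bbb' = {S}
  T[7,9] 'bbb' = {S}
  T[0,3] 'acbb' = {S}
  T[1,4] 'cbbb' = ∅
  T[2,5] 'bbbb' = ∅
  T[3,6] 'bbbb' = ∅
  T[4,7] 'bbbb' = ∅
  T[5,8] 'bbbb' = ∅
  T[6,9] 'bbbb' = ∅
  T[0,4] 'acbbb' = ∅
  T[1,5] 'cbbbb' = ∅
  T[2,6] 'bbbbb' = {S}
  T[3,7] 'bbbbb' = {S}
  T[4,8] 'bbbbb' = {S}
  T[5,9] 'bbbbb' = {S}
  T[0,5] 'acbbbb' = {S}
  T[1,6] 'cbbbbb' = ∅
  T[2,7] 'bbbbbb' = ∅
  T[3,8] 'bbbbbb' = ∅
  T[4,9] 'bbbbbb' = ∅
  T[0,6] 'acbbbbb' = ∅
  T[1,7] 'cbbbbbb' = ∅
  T[2,8] 'bbbbbbb' = {S}
  T[3,9] 'bbbbbbb' = {S}
  T[0,7] 'acbbbbbb' = {S}
  T[1,8] 'cbbbbbbb' = ∅
  T[2,9] 'bbbbbbbb' = ∅
  T[0,8] 'acbbbbbbb' = ∅
  T[1,9] 'cbbbbbbbb' = ∅
  T[0,9] 'acbbbbbbbb' = {S}

S ∈ T[0,9] ⇒ YES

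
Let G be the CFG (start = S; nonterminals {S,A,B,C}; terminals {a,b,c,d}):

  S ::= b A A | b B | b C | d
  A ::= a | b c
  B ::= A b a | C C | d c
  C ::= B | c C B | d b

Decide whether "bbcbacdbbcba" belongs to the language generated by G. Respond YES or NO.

Convert to CNF:
  S -> T0 B | T0 C | T0 X7 | d
  A -> T0 T1 | a
  B -> A X4 | C C | T3 T1
  C -> A X5 | C C | T1 X6 | T3 T0 | T3 T1
  T0 -> b
  T1 -> c
  T2 -> a
  T3 -> d
  X4 -> T0 T2
  X5 -> T0 T2
  X6 -> C B
  X7 -> A A

CYK table (by increasing span):
  T[0,0] 'b' = {T0}  orig:{}
  T[1,1] 'b' = {T0}  orig:{}
  T[2,2] 'c' = {T1}  orig:{}
  T[3,3] 'b' = {T0}  orig:{}
  T[4,4] 'a' = {A,T2}  orig:{A}
  T[5,5] 'c' = {T1}  orig:{}
  T[6,6] 'd' = {S,T3}  orig:{S}
  T[7,7] 'b' = {T0}  orig:{}
  T[8,8] 'b' = {T0}  orig:{}
  T[9,9] 'c' = {T1}  orig:{}
  T[10,10] 'b' = {T0}  orig:{}
  T[11,11] 'a' = {A,T2}  orig:{A}
  T[0,1] 'bb' = ∅
  T[1,2] 'bc' = {A}
  T[2,3] 'cb' = ∅
  T[3,4] 'ba' = {X4,X5}  orig:{}
  T[4,5] 'ac' = ∅
  T[5,6] 'cd' = ∅
  T[6,7] 'db' = {C}
  T[7,8] 'bb' = ∅
  T[8,9] 'bc' = {A}
  T[9,10] 'cb' = ∅
  T[10,11] 'ba' = {X4,X5}  orig:{}
  T[0,2] 'bbc' = ∅
  T[1,3] 'bcb' = ∅
  T[2,4] 'cba' = ∅
  T[3,5] 'bac' = ∅
  T[4,6] 'acd' = ∅
  T[5,7] 'cdb' = ∅
  T[6,8] 'dbb' = ∅
  T[7,9] 'bbc' = ∅
  T[8,10] 'bcb' = ∅
  T[9,11] 'cba' = ∅
  T[0,3] 'bbcb' = ∅
  T[1,4] 'bcba' = {B,C}
  T[2,5] 'cbac' = ∅
  T[3,6] 'bacd' = ∅
  T[4,7] 'acdb' = ∅
  T[5,8] 'cdbb' = ∅
  T[6,9] 'dbbc' = ∅
  T[7,10] 'bbcb' = ∅
  T[8,11] 'bcba' = {B,C}
  T[0,4] 'bbcba' = {S}
  T[1,5] 'bcbac' = ∅
  T[2,6] 'cbacd' = ∅
  T[3,7] 'bacdb' = ∅
  T[4,8] 'acdbb' = ∅
  T[5,9] 'cdbbc' = ∅
  T[6,10] 'dbbcb' = ∅
  T[7,11] 'bbcba' = {S}
  T[0,5] 'bbcbac' = ∅
  T[1,6] 'bcbacd' = ∅
  T[2,7] 'cbacdb' = ∅
  T[3,8] 'bacdbb' = ∅
  T[4,9] 'acdbbc' = ∅
  T[5,10] 'cdbbcb' = ∅
  T[6,11] 'dbbcba' = {B,C,X6}  orig:{B,C}
  T[0,6] 'bbcbacd' = ∅
  T[1,7] 'bcbacdb' = ∅
  T[2,8] 'cbacdbb' = ∅
  T[3,9] 'bacdbbc' = ∅
  T[4,10] 'acdbbcb' = ∅
  T[5,11] 'cdbbcba' = {C}
  T[0,7] 'bbcbacdb' = ∅
  T[1,8] 'bcbacdbb' = ∅
  T[2,9] 'cbacdbbc' = ∅
  T[3,10] 'bacdbbcb' = ∅
  T[4,11] 'acdbbcba' = ∅
  T[0,8] 'bbcbacdbb' = ∅
  T[1,9] 'bcbacdbbc' = ∅
  T[2,10] 'cbacdbbcb' = ∅
  T[3,11] 'bacdbbcba' = ∅
  T[0,9] 'bbcbacdbbc' = ∅
  T[1,10] 'bcbacdbbcb' = ∅
  T[2,11] 'cbacdbbcba' = ∅
  T[0,10] 'bbcbacdbbcb' = ∅
  T[1,11] 'bcbacdbbcba' = {B,C}
  T[0,11] 'bbcbacdbbcba' = {S}

S ∈ T[0,11] ⇒ YES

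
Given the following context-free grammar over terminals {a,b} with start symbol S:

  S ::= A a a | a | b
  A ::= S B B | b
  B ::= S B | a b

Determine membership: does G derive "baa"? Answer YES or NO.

CNF form of G:
  S -> A X3 | a | b
  A -> S X2 | b
  B -> S B | T0 T1
  T0 -> a
  T1 -> b
  X2 -> B B
  X3 -> T0 T0

Fill CYK table bottom-up:
  T[0,0] 'b' = {A,S,T1}  orig:{A,S}
  T[1,1] 'a' = {S,T0}  orig:{S}
  T[2,2] 'a' = {S,T0}  orig:{S}
  T[0,1] 'ba' = ∅
  T[1,2] 'aa' = {X3}  orig:{}
  T[0,2] 'baa' = {S}

S ∈ T[0,2] ⇒ YES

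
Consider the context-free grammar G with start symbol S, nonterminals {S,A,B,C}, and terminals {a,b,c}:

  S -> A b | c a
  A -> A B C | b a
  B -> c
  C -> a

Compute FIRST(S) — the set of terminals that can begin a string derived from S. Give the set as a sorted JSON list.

FIRST iteration:
pass 1:
  A via A→b a: +{b}
  B via B→c: +{c}
  C via C→a: +{a}
  S via S→A b: +{b}
  S via S→c a: +{c}
  S: {b,c}  A: {b}  B: {c}  C: {a}
pass 2: — fixpoint
  S: {b,c}  A: {b}  B: {c}  C: {a}

FIRST(S) = ["b", "c"]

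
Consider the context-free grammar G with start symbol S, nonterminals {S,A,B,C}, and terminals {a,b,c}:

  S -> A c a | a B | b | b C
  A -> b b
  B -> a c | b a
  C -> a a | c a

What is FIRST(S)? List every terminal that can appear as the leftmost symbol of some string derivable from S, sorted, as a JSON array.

Compute FIRST by fixpoint:
iter 1:
  A via A→b b: +{b}
  B via B→a c: +{a}
  B via B→b a: +{b}
  C via C→a a: +{a}
  C via C→c a: +{c}
  S via S→A c a: +{b}
  S via S→a B: +{a}
  FIRST(S)={a,b}  FIRST(A)={b}  FIRST(B)={a,b}  FIRST(C)={a,c}
iter 2: done
  FIRST(S)={a,b}  FIRST(A)={b}  FIRST(B)={a,b}  FIRST(C)={a,c}

FIRST(S) = ["a", "b"]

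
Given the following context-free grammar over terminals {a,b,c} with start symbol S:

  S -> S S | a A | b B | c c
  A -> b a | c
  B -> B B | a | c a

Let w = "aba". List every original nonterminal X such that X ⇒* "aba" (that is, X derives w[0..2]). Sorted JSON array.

Convert to CNF:
  S -> S S | T0 B | T1 A | T2 T2
  A -> T0 T1 | c
  B -> B B | T2 T1 | a
  T0 -> b
  T1 -> a
  T2 -> c

Fill CYK table bottom-up (cells [i..j] with 0 ≤ i ≤ j ≤ 2 only):
  cell(0,0) a: {B,T1}  orig:{B}
  cell(1,1) b: {T0}  orig:{}
  cell(2,2) a: {B,T1}  orig:{B}
  cell(0,1) ab: ∅
  cell(1,2) ba: {A,S}
  cell(0,2) aba: {S}

Original NTs in T[0,2] deriving "aba": ["S"]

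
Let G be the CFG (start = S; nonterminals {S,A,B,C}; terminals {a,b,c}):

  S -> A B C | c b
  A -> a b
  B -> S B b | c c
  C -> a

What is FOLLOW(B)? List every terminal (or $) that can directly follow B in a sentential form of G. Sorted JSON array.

FIRST sets, iterate to fixpoint:
pass 1:
  A via A→a b: +{a}
  B via B→c c: +{c}
  C via C→a: +{a}
  S via S→A B C: +{a}
  S via S→c b: +{c}
  FIRST[S]={a,c}  FIRST[A]={a}  FIRST[B]={c}  FIRST[C]={a}
pass 2:
  B via B→S B b: +{a}
  FIRST[S]={a,c}  FIRST[A]={a}  FIRST[B]={a,c}  FIRST[C]={a}
pass 3: — fixpoint
  FIRST[S]={a,c}  FIRST[A]={a}  FIRST[B]={a,c}  FIRST[C]={a}

FOLLOW sets:
FOLLOW(S) := {$}
pass 1:
  B→S B b: FOLLOW(S) ⊇ FIRST(B) = {a,c}; new: +{a,c}
  B→S B b: FOLLOW(B) ⊇ FIRST(b) = {b}; new: +{b}
  S→A B C: FOLLOW(A) ⊇ FIRST(B) = {a,c}; new: +{a,c}
  S→A B C: FOLLOW(B) ⊇ FIRST(C) = {a}; new: +{a}
  S→A B C: FOLLOW(C) ⊇ FOLLOW(S) ⊇ {$,a,c}; new: +{$,a,c}
  S: {$,a,c}  A: {a,c}  B: {a,b}  C: {$,a,c}
pass 2: (no change)
  S: {$,a,c}  A: {a,c}  B: {a,b}  C: {$,a,c}

FOLLOW(B) = ["a", "b"]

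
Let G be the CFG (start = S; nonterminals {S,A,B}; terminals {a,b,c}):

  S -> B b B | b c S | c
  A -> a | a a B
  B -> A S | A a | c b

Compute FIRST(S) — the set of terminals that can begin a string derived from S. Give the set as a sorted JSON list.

Compute FIRST by fixpoint:
iter 1:
  A via A→a: +{a}
  B via B→A S: +{a}
  B via B→c b: +{c}
  S via S→B b B: +{a,c}
  S via S→b c S: +{b}
  FIRST(S)={a,b,c}  FIRST(A)={a}  FIRST(B)={a,c}
iter 2: (stable)
  FIRST(S)={a,b,c}  FIRST(A)={a}  FIRST(B)={a,c}

FIRST(S) = ["a", "b", "c"]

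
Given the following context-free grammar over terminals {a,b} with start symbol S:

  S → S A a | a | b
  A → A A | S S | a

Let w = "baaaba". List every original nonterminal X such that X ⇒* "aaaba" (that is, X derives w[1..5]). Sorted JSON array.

CNF form of G:
  S -> S X1 | a | b
  A -> A A | S S | a
  T0 -> a
  X1 -> A T0

Fill CYK table bottom-up — only the sub-triangle for w[1..5]:
  cell(1,1) a: {A,S,T0}  orig:{A,S}
  cell(2,2) a: {A,S,T0}  orig:{A,S}
  cell(3,3) a: {A,S,T0}  orig:{A,S}
  cell(4,4) b: {S}
  cell(5,5) a: {A,S,T0}  orig:{A,S}
  cell(1,2) aa: {A,X1}  orig:{A}
  cell(2,3) aa: {A,X1}  orig:{A}
  cell(3,4) ab: {A}
  cell(4,5) ba: {A}
  cell(1,3) aaa: {A,S,X1}  orig:{A,S}
  cell(2,4) aab: {A}
  cell(3,5) aba: {A,X1}  orig:{A}
  cell(1,4) aaab: {A}
  cell(2,5) aaba: {A,S,X1}  orig:{A,S}
  cell(1,5) aaaba: {A,S,X1}  orig:{A,S}

Original NTs in T[1,5] deriving "aaaba": ["A", "S"]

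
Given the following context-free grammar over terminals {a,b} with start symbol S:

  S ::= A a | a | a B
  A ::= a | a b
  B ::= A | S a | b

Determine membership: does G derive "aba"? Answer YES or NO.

CNF form of G:
  S -> A T0 | T0 B | a
  A -> T0 T1 | a
  B -> S T0 | T0 T1 | a | b
  T0 -> a
  T1 -> b

CYK table (by increasing span):
  T[0,0] 'a' = {A,B,S,T0}  orig:{A,B,S}
  T[1,1] 'b' = {B,T1}  orig:{B}
  T[2,2] 'a' = {A,B,S,T0}  orig:{A,B,S}
  T[0,1] 'ab' = {A,B,S}
  T[1,2] 'ba' = ∅
  T[0,2] 'aba' = {B,S}

S ∈ T[0,2] ⇒ YES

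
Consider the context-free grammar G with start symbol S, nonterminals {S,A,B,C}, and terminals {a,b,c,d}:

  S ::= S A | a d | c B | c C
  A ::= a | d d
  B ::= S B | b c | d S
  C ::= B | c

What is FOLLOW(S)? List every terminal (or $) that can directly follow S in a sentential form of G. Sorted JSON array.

FIRST iteration:
pass 1:
  A via A→a: +{a}
  A via A→d d: +{d}
  B via B→b c: +{b}
  B via B→d S: +{d}
  C via C→B: +{b,d}
  C via C→c: +{c}
  S via S→a d: +{a}
  S via S→c B: +{c}
  FIRST(S)={a,c}  FIRST(A)={a,d}  FIRST(B)={b,d}  FIRST(C)={b,c,d}
pass 2:
  B via B→S B: +{a,c}
  C via C→B: +{a}
  FIRST(S)={a,c}  FIRST(A)={a,d}  FIRST(B)={a,b,c,d}  FIRST(C)={a,b,c,d}
pass 3: — fixpoint
  FIRST(S)={a,c}  FIRST(A)={a,d}  FIRST(B)={a,b,c,d}  FIRST(C)={a,b,c,d}

FOLLOW sets:
FOLLOW(S) := {$}
[1]
  B→S B: FOLLOW(S) ⊇ FIRST(B) = {a,b,c,d}; new: +{a,b,c,d}
  S→S A: FOLLOW(A) ⊇ FOLLOW(S) ⊇ {$,a,b,c,d}; new: +{$,a,b,c,d}
  S→c B: FOLLOW(B) ⊇ FOLLOW(S) ⊇ {$,a,b,c,d}; new: +{$,a,b,c,d}
  S→c C: FOLLOW(C) ⊇ FOLLOW(S) ⊇ {$,a,b,c,d}; new: +{$,a,b,c,d}
  FOLLOW[S]={$,a,b,c,d}  FOLLOW[A]={$,a,b,c,d}  FOLLOW[B]={$,a,b,c,d}  FOLLOW[C]={$,a,b,c,d}
[2] — fixpoint
  FOLLOW[S]={$,a,b,c,d}  FOLLOW[A]={$,a,b,c,d}  FOLLOW[B]={$,a,b,c,d}  FOLLOW[C]={$,a,b,c,d}

FOLLOW(S) = ["$", "a", "b", "c", "d"]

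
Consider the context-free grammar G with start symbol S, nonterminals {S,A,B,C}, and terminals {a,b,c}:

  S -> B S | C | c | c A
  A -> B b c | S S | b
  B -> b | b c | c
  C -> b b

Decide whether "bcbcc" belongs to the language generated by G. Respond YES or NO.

Convert to CNF:
  S -> B S | T0 T0 | T1 A | c
  A -> B X2 | S S | b
  B -> T0 T1 | b | c
  C -> T0 T0
  T0 -> b
  T1 -> c
  X2 -> T0 T1

CYK fill:
  T[0,0] 'b' = {A,B,T0}  orig:{A,B}
  T[1,1] 'c' = {B,S,T1}  orig:{B,S}
  T[2,2] 'b' = {A,B,T0}  orig:{A,B}
  T[3,3] 'c' = {B,S,T1}  orig:{B,S}
  T[4,4] 'c' = {B,S,T1}  orig:{B,S}
  T[0,1] 'bc' = {B,S,X2}  orig:{B,S}
  T[1,2] 'cb' = {S}
  T[2,3] 'bc' = {B,S,X2}  orig:{B,S}
  T[3,4] 'cc' = {A,S}
  T[0,2] 'bcb' = {S}
  T[1,3] 'cbc' = {A,S}
  T[2,4] 'bcc' = {A,S}
  T[0,3] 'bcbc' = {A,S}
  T[1,4] 'cbcc' = {A,S}
  T[0,4] 'bcbcc' = {A,S}

S ∈ T[0,4] ⇒ YES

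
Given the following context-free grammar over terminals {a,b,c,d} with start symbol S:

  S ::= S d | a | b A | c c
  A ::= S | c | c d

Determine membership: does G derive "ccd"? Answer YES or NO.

CNF form of G:
  S -> S T0 | T1 A | T2 T2 | a
  A -> S T0 | T1 A | T2 T0 | T2 T2 | a | c
  T0 -> d
  T1 -> b
  T2 -> c

Fill CYK table bottom-up:
  [0..0]={A,T2}  "c"  orig:{A}
  [1..1]={A,T2}  "c"  orig:{A}
  [2..2]={T0}  "d"  orig:{}
  [0..1]={A,S}  "cc"
  [1..2]={A}  "cd"
  [0..2]={A,S}  "ccd"

S ∈ T[0,2] ⇒ YES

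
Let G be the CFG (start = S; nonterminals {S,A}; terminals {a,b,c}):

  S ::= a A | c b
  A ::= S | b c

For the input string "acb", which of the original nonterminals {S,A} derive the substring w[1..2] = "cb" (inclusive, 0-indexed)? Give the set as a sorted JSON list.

Convert to CNF:
  S -> T0 A | T2 T1
  A -> T0 A | T1 T2 | T2 T1
  T0 -> a
  T1 -> b
  T2 -> c

CYK fill, restricted to cells inside w[1..2]:
  cell(1,1) c: {T2}  orig:{}
  cell(2,2) b: {T1}  orig:{}
  cell(1,2) cb: {A,S}

Original NTs in T[1,2] deriving "cb": ["A", "S"]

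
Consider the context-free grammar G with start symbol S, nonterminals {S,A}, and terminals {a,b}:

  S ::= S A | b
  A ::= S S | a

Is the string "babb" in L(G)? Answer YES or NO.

CNF form of G:
  S -> S A | b
  A -> S S | a

Fill CYK table bottom-up:
  T[0,0] 'b' = {S}
  T[1,1] 'a' = {A}
  T[2,2] 'b' = {S}
  T[3,3] 'b' = {S}
  T[0,1] 'ba' = {S}
  T[1,2] 'ab' = ∅
  T[2,3] 'bb' = {A}
  T[0,2] 'bab' = {A}
  T[1,3] 'abb' = ∅
  T[0,3] 'babb' = {S}

S ∈ T[0,3] ⇒ YES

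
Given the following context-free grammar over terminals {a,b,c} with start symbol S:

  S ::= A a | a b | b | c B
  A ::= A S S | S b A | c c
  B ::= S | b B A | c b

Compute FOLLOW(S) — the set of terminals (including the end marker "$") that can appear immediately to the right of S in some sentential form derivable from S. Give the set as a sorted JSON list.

FIRST sets, iterate to fixpoint:
[1]
  A via A→c c: +{c}
  B via B→b B A: +{b}
  B via B→c b: +{c}
  S via S→A a: +{c}
  S via S→a b: +{a}
  S via S→b: +{b}
  S: {a,b,c}  A: {c}  B: {b,c}
[2]
  A via A→S b A: +{a,b}
  B via B→S: +{a}
  S: {a,b,c}  A: {a,b,c}  B: {a,b,c}
[3] (no change)
  S: {a,b,c}  A: {a,b,c}  B: {a,b,c}

FOLLOW sets:
seed FOLLOW(S) with $
[1]
  A→A S S: FOLLOW(A) ⊇ FIRST(S) = {a,b,c}; new: +{a,b,c}
  A→A S S: FOLLOW(S) ⊇ FIRST(S) = {a,b,c}; new: +{a,b,c}
  B→b B A: FOLLOW(B) ⊇ FIRST(A) = {a,b,c}; new: +{a,b,c}
  S→c B: FOLLOW(B) ⊇ FOLLOW(S) ⊇ {$,a,b,c}; new: +{$}
  FOLLOW[S]={$,a,b,c}  FOLLOW[A]={a,b,c}  FOLLOW[B]={$,a,b,c}
[2]
  B→b B A: FOLLOW(A) ⊇ FOLLOW(B) ⊇ {$,a,b,c}; new: +{$}
  FOLLOW[S]={$,a,b,c}  FOLLOW[A]={$,a,b,c}  FOLLOW[B]={$,a,b,c}
[3] (stable)
  FOLLOW[S]={$,a,b,c}  FOLLOW[A]={$,a,b,c}  FOLLOW[B]={$,a,b,c}

FOLLOW(S) = ["$", "a", "b", "c"]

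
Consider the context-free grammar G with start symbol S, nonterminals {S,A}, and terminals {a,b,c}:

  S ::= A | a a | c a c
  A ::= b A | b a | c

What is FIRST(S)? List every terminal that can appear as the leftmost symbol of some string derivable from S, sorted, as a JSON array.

FIRST iteration:
iter 1:
  A via A→b A: +{b}
  A via A→c: +{c}
  S via S→A: +{b,c}
  S via S→a a: +{a}
  FIRST[S]={a,b,c}  FIRST[A]={b,c}
iter 2: (no change)
  FIRST[S]={a,b,c}  FIRST[A]={b,c}

FIRST(S) = ["a", "b", "c"]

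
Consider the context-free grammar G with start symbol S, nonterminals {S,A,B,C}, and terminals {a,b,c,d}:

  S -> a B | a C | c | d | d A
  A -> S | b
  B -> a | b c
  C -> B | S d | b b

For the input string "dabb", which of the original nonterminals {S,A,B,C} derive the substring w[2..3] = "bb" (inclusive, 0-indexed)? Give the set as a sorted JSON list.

CNF form of G:
  S -> T0 B | T0 C | T1 A | c | d
  A -> T0 B | T0 C | T1 A | b | c | d
  B -> T2 T3 | a
  C -> S T1 | T2 T2 | T2 T3 | a
  T0 -> a
  T1 -> d
  T2 -> b
  T3 -> c

CYK table (by increasing span) — only the sub-triangle for w[2..3]:
  cell(2,2) b: {A,T2}  orig:{A}
  cell(3,3) b: {A,T2}  orig:{A}
  cell(2,3) bb: {C}

Original NTs in T[2,3] deriving "bb": ["C"]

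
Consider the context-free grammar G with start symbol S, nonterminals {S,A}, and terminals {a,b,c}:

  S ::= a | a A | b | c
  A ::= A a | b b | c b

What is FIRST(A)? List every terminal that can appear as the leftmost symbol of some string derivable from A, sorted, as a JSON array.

Compute FIRST by fixpoint:
iter 1:
  A via A→b b: +{b}
  A via A→c b: +{c}
  S via S→a: +{a}
  S via S→b: +{b}
  S via S→c: +{c}
  FIRST(S)={a,b,c}  FIRST(A)={b,c}
iter 2: (no change)
  FIRST(S)={a,b,c}  FIRST(A)={b,c}

FIRST(A) = ["b", "c"]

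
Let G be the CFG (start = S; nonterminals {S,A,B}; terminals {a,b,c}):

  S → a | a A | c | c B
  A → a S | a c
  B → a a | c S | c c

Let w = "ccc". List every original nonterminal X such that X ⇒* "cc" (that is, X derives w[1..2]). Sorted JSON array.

Convert to CNF:
  S -> T0 A | T1 B | a | c
  A -> T0 S | T0 T1
  B -> T0 T0 | T1 S | T1 T1
  T0 -> a
  T1 -> c

CYK table (by increasing span) — only the sub-triangle for w[1..2]:
  cell(1,1) c: {S,T1}  orig:{S}
  cell(2,2) c: {S,T1}  orig:{S}
  cell(1,2) cc: {B}

Original NTs in T[1,2] deriving "cc": ["B"]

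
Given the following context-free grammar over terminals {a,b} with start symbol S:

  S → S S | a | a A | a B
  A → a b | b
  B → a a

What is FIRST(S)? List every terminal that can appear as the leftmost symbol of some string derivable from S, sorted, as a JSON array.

FIRST sets, iterate to fixpoint:
[1]
  A via A→a b: +{a}
  A via A→b: +{b}
  B via B→a a: +{a}
  S via S→a: +{a}
  S: {a}  A: {a,b}  B: {a}
[2] (stable)
  S: {a}  A: {a,b}  B: {a}

FIRST(S) = ["a"]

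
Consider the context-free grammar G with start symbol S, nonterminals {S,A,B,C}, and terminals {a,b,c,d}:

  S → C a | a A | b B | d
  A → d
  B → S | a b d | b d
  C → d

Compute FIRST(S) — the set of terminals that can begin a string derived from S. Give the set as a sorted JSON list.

FIRST sets, iterate to fixpoint:
iter 1:
  A via A→d: +{d}
  B via B→a b d: +{a}
  B via B→b d: +{b}
  C via C→d: +{d}
  S via S→C a: +{d}
  S via S→a A: +{a}
  S via S→b B: +{b}
  S: {a,b,d}  A: {d}  B: {a,b}  C: {d}
iter 2:
  B via B→S: +{d}
  S: {a,b,d}  A: {d}  B: {a,b,d}  C: {d}
iter 3: done
  S: {a,b,d}  A: {d}  B: {a,b,d}  C: {d}

FIRST(S) = ["a", "b", "d"]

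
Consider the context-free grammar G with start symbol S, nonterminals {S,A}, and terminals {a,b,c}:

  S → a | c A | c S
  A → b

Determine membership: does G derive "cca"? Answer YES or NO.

CNF form of G:
  S -> T0 A | T0 S | a
  A -> b
  T0 -> c

Fill CYK table bottom-up:
  cell(0,0) c: {T0}  orig:{}
  cell(1,1) c: {T0}  orig:{}
  cell(2,2) a: {S}
  cell(0,1) cc: ∅
  cell(1,2) ca: {S}
  cell(0,2) cca: {S}

S ∈ T[0,2] ⇒ YES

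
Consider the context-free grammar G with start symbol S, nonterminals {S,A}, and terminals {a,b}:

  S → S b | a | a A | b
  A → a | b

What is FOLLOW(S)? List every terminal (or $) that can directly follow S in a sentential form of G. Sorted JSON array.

FIRST iteration:
iter 1:
  A via A→a: +{a}
  A via A→b: +{b}
  S via S→a: +{a}
  S via S→b: +{b}
  S: {a,b}  A: {a,b}
iter 2: done
  S: {a,b}  A: {a,b}

FOLLOW iteration:
seed FOLLOW(S) with $
[1]
  S→S b: FOLLOW(S) ⊇ FIRST(b) = {b}; new: +{b}
  S→a A: FOLLOW(A) ⊇ FOLLOW(S) ⊇ {$,b}; new: +{$,b}
  FOLLOW(S)={$,b}  FOLLOW(A)={$,b}
[2] — fixpoint
  FOLLOW(S)={$,b}  FOLLOW(A)={$,b}

FOLLOW(S) = ["$", "b"]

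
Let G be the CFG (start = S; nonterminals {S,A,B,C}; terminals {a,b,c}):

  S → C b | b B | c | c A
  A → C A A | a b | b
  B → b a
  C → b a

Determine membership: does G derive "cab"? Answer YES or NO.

CNF form of G:
  S -> C T1 | T1 B | T2 A | c
  A -> C X3 | T0 T1 | b
  B -> T1 T0
  C -> T1 T0
  T0 -> a
  T1 -> b
  T2 -> c
  X3 -> A A

CYK fill:
  cell(0,0) c: {S,T2}  orig:{S}
  cell(1,1) a: {T0}  orig:{}
  cell(2,2) b: {A,T1}  orig:{A}
  cell(0,1) ca: ∅
  cell(1,2) ab: {A}
  cell(0,2) cab: {S}

S ∈ T[0,2] ⇒ YES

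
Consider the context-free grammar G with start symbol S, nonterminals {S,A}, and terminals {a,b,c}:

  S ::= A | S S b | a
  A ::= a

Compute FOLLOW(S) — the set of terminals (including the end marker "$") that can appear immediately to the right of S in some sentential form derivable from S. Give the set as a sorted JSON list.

FIRST iteration:
round 1:
  A via A→a: +{a}
  S via S→A: +{a}
  FIRST(S)={a}  FIRST(A)={a}
round 2: (no change)
  FIRST(S)={a}  FIRST(A)={a}

FOLLOW sets:
seed FOLLOW(S) with $
iter 1:
  S→A: FOLLOW(A) ⊇ FOLLOW(S) ⊇ {$}; new: +{$}
  S→S S b: FOLLOW(S) ⊇ FIRST(S) = {a}; new: +{a}
  S→S S b: FOLLOW(S) ⊇ FIRST(b) = {b}; new: +{b}
  FOLLOW[S]={$,a,b}  FOLLOW[A]={$}
iter 2:
  S→A: FOLLOW(A) ⊇ FOLLOW(S) ⊇ {$,a,b}; new: +{a,b}
  FOLLOW[S]={$,a,b}  FOLLOW[A]={$,a,b}
iter 3: done
  FOLLOW[S]={$,a,b}  FOLLOW[A]={$,a,b}

FOLLOW(S) = ["$", "a", "b"]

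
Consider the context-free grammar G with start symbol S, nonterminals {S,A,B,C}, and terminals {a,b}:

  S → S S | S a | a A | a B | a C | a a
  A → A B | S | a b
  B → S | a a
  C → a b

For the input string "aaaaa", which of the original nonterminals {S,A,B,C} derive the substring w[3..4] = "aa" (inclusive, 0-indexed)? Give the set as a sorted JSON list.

CNF form of G:
  S -> S S | S T0 | T0 A | T0 B | T0 C | T0 T0
  A -> A B | S S | S T0 | T0 A | T0 B | T0 C | T0 T0 | T0 T1
  B -> S S | S T0 | T0 A | T0 B | T0 C | T0 T0
  C -> T0 T1
  T0 -> a
  T1 -> b

CYK table (by increasing span) (cells [i..j] with 3 ≤ i ≤ j ≤ 4 only):
  T[3,3] 'a' = {T0}  orig:{}
  T[4,4] 'a' = {T0}  orig:{}
  T[3,4] 'aa' = {A,B,S}

Original NTs in T[3,4] deriving "aa": ["A", "B", "S"]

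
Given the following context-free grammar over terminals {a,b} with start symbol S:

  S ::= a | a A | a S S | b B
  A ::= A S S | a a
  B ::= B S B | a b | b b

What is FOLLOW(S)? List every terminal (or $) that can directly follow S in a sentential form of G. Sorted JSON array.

Compute FIRST by fixpoint:
[1]
  A via A→a a: +{a}
  B via B→a b: +{a}
  B via B→b b: +{b}
  S via S→a: +{a}
  S via S→b B: +{b}
  S: {a,b}  A: {a}  B: {a,b}
[2] (no change)
  S: {a,b}  A: {a}  B: {a,b}

FOLLOW sets:
FOLLOW(S) := {$}
round 1:
  A→A S S: FOLLOW(A) ⊇ FIRST(S) = {a,b}; new: +{a,b}
  A→A S S: FOLLOW(S) ⊇ FIRST(S) = {a,b}; new: +{a,b}
  B→B S B: FOLLOW(B) ⊇ FIRST(S) = {a,b}; new: +{a,b}
  S→a A: FOLLOW(A) ⊇ FOLLOW(S) ⊇ {$,a,b}; new: +{$}
  S→b B: FOLLOW(B) ⊇ FOLLOW(S) ⊇ {$,a,b}; new: +{$}
  S: {$,a,b}  A: {$,a,b}  B: {$,a,b}
round 2: (stable)
  S: {$,a,b}  A: {$,a,b}  B: {$,a,b}

FOLLOW(S) = ["$", "a", "b"]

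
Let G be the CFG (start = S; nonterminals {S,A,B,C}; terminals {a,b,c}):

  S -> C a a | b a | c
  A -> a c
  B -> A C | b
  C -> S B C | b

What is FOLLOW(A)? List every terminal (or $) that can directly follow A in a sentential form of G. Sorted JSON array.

FIRST iteration:
[1]
  A via A→a c: +{a}
  B via B→A C: +{a}
  B via B→b: +{b}
  C via C→b: +{b}
  S via S→C a a: +{b}
  S via S→c: +{c}
  S: {b,c}  A: {a}  B: {a,b}  C: {b}
[2]
  C via C→S B C: +{c}
  S: {b,c}  A: {a}  B: {a,b}  C: {b,c}
[3] (no change)
  S: {b,c}  A: {a}  B: {a,b}  C: {b,c}

FOLLOW sets:
FOLLOW(S) := {$}
round 1:
  B→A C: FOLLOW(A) ⊇ FIRST(C) = {b,c}; new: +{b,c}
  C→S B C: FOLLOW(S) ⊇ FIRST(B) = {a,b}; new: +{a,b}
  C→S B C: FOLLOW(B) ⊇ FIRST(C) = {b,c}; new: +{b,c}
  S→C a a: FOLLOW(C) ⊇ FIRST(a) = {a}; new: +{a}
  S: {$,a,b}  A: {b,c}  B: {b,c}  C: {a}
round 2:
  B→A C: FOLLOW(C) ⊇ FOLLOW(B) ⊇ {b,c}; new: +{b,c}
  S: {$,a,b}  A: {b,c}  B: {b,c}  C: {a,b,c}
round 3: (no change)
  S: {$,a,b}  A: {b,c}  B: {b,c}  C: {a,b,c}

FOLLOW(A) = ["b", "c"]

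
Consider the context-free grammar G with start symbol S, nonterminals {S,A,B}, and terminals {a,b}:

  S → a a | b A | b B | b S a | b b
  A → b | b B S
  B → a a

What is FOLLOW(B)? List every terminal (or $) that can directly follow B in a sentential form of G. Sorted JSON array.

Compute FIRST by fixpoint:
pass 1:
  A via A→b: +{b}
  B via B→a a: +{a}
  S via S→a a: +{a}
  S via S→b A: +{b}
  S: {a,b}  A: {b}  B: {a}
pass 2: (stable)
  S: {a,b}  A: {b}  B: {a}

Compute FOLLOW by fixpoint:
FOLLOW(S) := {$}
[1]
  A→b B S: FOLLOW(B) ⊇ FIRST(S) = {a,b}; new: +{a,b}
  S→b A: FOLLOW(A) ⊇ FOLLOW(S) ⊇ {$}; new: +{$}
  S→b B: FOLLOW(B) ⊇ FOLLOW(S) ⊇ {$}; new: +{$}
  S→b S a: FOLLOW(S) ⊇ FIRST(a) = {a}; new: +{a}
  S: {$,a}  A: {$}  B: {$,a,b}
[2]
  S→b A: FOLLOW(A) ⊇ FOLLOW(S) ⊇ {$,a}; new: +{a}
  S: {$,a}  A: {$,a}  B: {$,a,b}
[3] — fixpoint
  S: {$,a}  A: {$,a}  B: {$,a,b}

FOLLOW(B) = ["$", "a", "b"]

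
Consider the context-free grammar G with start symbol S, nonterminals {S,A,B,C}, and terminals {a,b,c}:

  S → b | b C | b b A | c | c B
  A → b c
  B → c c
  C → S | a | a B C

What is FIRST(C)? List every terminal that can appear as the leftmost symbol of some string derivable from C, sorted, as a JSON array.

Compute FIRST by fixpoint:
iter 1:
  A via A→b c: +{b}
  B via B→c c: +{c}
  C via C→a: +{a}
  S via S→b: +{b}
  S via S→c: +{c}
  S: {b,c}  A: {b}  B: {c}  C: {a}
iter 2:
  C via C→S: +{b,c}
  S: {b,c}  A: {b}  B: {c}  C: {a,b,c}
iter 3: (no change)
  S: {b,c}  A: {b}  B: {c}  C: {a,b,c}

FIRST(C) = ["a", "b", "c"]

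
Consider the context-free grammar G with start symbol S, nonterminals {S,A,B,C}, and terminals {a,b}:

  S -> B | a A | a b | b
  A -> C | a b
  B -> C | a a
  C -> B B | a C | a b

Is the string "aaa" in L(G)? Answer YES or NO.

Convert to CNF:
  S -> B B | T0 A | T0 C | T0 T0 | T0 T1 | b
  A -> B B | T0 C | T0 T1
  B -> B B | T0 C | T0 T0 | T0 T1
  C -> B B | T0 C | T0 T1
  T0 -> a
  T1 -> b

CYK table (by increasing span):
  [0..0]={T0}  "a"  orig:{}
  [1..1]={T0}  "a"  orig:{}
  [2..2]={T0}  "a"  orig:{}
  [0..1]={B,S}  "aa"
  [1..2]={B,S}  "aa"
  [0..2]=∅  "aaa"

S ∉ T[0,2] ⇒ NO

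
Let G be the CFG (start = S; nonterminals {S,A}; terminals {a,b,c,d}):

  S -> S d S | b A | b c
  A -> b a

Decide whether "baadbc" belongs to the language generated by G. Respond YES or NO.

CNF form of G:
  S -> S X4 | T0 A | T0 T3
  A -> T0 T1
  T0 -> b
  T1 -> a
  T2 -> d
  T3 -> c
  X4 -> T2 S

Fill CYK table bottom-up:
  [0..0]={T0}  "b"  orig:{}
  [1..1]={T1}  "a"  orig:{}
  [2..2]={T1}  "a"  orig:{}
  [3..3]={T2}  "d"  orig:{}
  [4..4]={T0}  "b"  orig:{}
  [5..5]={T3}  "c"  orig:{}
  [0..1]={A}  "ba"
  [1..2]=∅  "aa"
  [2..3]=∅  "ad"
  [3..4]=∅  "db"
  [4..5]={S}  "bc"
  [0..2]=∅  "baa"
  [1..3]=∅  "aad"
  [2..4]=∅  "adb"
  [3..5]={X4}  "dbc"  orig:{}
  [0..3]=∅  "baad"
  [1..4]=∅  "aadb"
  [2..5]=∅  "adbc"
  [0..4]=∅  "baadb"
  [1..5]=∅  "aadbc"
  [0..5]=∅  "baadbc"

S ∉ T[0,5] ⇒ NO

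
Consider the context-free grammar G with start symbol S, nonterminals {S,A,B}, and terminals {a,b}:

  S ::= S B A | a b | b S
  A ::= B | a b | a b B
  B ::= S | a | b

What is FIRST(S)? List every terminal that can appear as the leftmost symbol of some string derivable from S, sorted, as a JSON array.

FIRST iteration:
iter 1:
  A via A→a b: +{a}
  B via B→a: +{a}
  B via B→b: +{b}
  S via S→a b: +{a}
  S via S→b S: +{b}
  S: {a,b}  A: {a}  B: {a,b}
iter 2:
  A via A→B: +{b}
  S: {a,b}  A: {a,b}  B: {a,b}
iter 3: (stable)
  S: {a,b}  A: {a,b}  B: {a,b}

FIRST(S) = ["a", "b"]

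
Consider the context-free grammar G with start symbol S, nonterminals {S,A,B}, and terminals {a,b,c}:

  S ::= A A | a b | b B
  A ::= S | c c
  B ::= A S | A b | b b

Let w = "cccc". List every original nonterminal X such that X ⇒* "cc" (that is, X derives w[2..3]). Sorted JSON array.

CNF form of G:
  S -> A A | T0 T1 | T1 B
  A -> A A | T0 T1 | T1 B | T2 T2
  B -> A S | A T1 | T1 T1
  T0 -> a
  T1 -> b
  T2 -> c

CYK table (by increasing span) (cells [i..j] with 2 ≤ i ≤ j ≤ 3 only):
  T[2,2] 'c' = {T2}  orig:{}
  T[3,3] 'c' = {T2}  orig:{}
  T[2,3] 'cc' = {A}

Original NTs in T[2,3] deriving "cc": ["A"]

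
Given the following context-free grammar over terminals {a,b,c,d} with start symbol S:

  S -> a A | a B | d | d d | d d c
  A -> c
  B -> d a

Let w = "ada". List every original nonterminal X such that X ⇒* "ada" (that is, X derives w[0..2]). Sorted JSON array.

Convert to CNF:
  S -> T0 T0 | T0 X3 | T1 A | T1 B | d
  A -> c
  B -> T0 T1
  T0 -> d
  T1 -> a
  T2 -> c
  X3 -> T0 T2

Fill CYK table bottom-up — only the sub-triangle for w[0..2]:
  [0..0]={T1}  "a"  orig:{}
  [1..1]={S,T0}  "d"  orig:{S}
  [2..2]={T1}  "a"  orig:{}
  [0..1]=∅  "ad"
  [1..2]={B}  "da"
  [0..2]={S}  "ada"

Original NTs in T[0,2] deriving "ada": ["S"]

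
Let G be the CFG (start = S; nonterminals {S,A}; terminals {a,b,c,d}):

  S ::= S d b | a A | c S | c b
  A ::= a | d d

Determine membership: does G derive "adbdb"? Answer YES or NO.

Convert to CNF:
  S -> S X4 | T2 A | T3 S | T3 T1
  A -> T0 T0 | a
  T0 -> d
  T1 -> b
  T2 -> a
  T3 -> c
  X4 -> T0 T1

Fill CYK table bottom-up:
  cell(0,0) a: {A,T2}  orig:{A}
  cell(1,1) d: {T0}  orig:{}
  cell(2,2) b: {T1}  orig:{}
  cell(3,3) d: {T0}  orig:{}
  cell(4,4) b: {T1}  orig:{}
  cell(0,1) ad: ∅
  cell(1,2) db: {X4}  orig:{}
  cell(2,3) bd: ∅
  cell(3,4) db: {X4}  orig:{}
  cell(0,2) adb: ∅
  cell(1,3) dbd: ∅
  cell(2,4) bdb: ∅
  cell(0,3) adbd: ∅
  cell(1,4) dbdb: ∅
  cell(0,4) adbdb: ∅

S ∉ T[0,4] ⇒ NO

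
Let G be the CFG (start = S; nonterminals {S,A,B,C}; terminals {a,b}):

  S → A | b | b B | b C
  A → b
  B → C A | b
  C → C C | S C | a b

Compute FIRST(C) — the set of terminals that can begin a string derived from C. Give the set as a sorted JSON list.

Compute FIRST by fixpoint:
[1]
  A via A→b: +{b}
  B via B→b: +{b}
  C via C→a b: +{a}
  S via S→A: +{b}
  FIRST[S]={b}  FIRST[A]={b}  FIRST[B]={b}  FIRST[C]={a}
[2]
  B via B→C A: +{a}
  C via C→S C: +{b}
  FIRST[S]={b}  FIRST[A]={b}  FIRST[B]={a,b}  FIRST[C]={a,b}
[3] (stable)
  FIRST[S]={b}  FIRST[A]={b}  FIRST[B]={a,b}  FIRST[C]={a,b}

FIRST(C) = ["a", "b"]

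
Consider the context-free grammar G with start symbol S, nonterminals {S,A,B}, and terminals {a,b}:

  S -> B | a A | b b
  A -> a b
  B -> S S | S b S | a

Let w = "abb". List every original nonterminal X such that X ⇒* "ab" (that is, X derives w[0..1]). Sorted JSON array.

CNF form of G:
  S -> S S | S X3 | T0 A | T1 T1 | a
  A -> T0 T1
  B -> S S | S X2 | a
  T0 -> a
  T1 -> b
  X2 -> T1 S
  X3 -> T1 S

CYK table (by increasing span) — only the sub-triangle for w[0..1]:
  cell(0,0) a: {B,S,T0}  orig:{B,S}
  cell(1,1) b: {T1}  orig:{}
  cell(0,1) ab: {A}

Original NTs in T[0,1] deriving "ab": ["A"]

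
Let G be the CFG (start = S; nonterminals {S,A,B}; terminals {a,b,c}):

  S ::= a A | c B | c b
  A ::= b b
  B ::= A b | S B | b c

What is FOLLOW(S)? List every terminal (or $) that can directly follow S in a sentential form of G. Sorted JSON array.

FIRST sets, iterate to fixpoint:
[1]
  A via A→b b: +{b}
  B via B→A b: +{b}
  S via S→a A: +{a}
  S via S→c B: +{c}
  S: {a,c}  A: {b}  B: {b}
[2]
  B via B→S B: +{a,c}
  S: {a,c}  A: {b}  B: {a,b,c}
[3] — fixpoint
  S: {a,c}  A: {b}  B: {a,b,c}

Compute FOLLOW by fixpoint:
initialize: $ ∈ FOLLOW(S)
[1]
  B→A b: FOLLOW(A) ⊇ FIRST(b) = {b}; new: +{b}
  B→S B: FOLLOW(S) ⊇ FIRST(B) = {a,b,c}; new: +{a,b,c}
  S→a A: FOLLOW(A) ⊇ FOLLOW(S) ⊇ {$,a,b,c}; new: +{$,a,c}
  S→c B: FOLLOW(B) ⊇ FOLLOW(S) ⊇ {$,a,b,c}; new: +{$,a,b,c}
  S: {$,a,b,c}  A: {$,a,b,c}  B: {$,a,b,c}
[2] (no change)
  S: {$,a,b,c}  A: {$,a,b,c}  B: {$,a,b,c}

FOLLOW(S) = ["$", "a", "b", "c"]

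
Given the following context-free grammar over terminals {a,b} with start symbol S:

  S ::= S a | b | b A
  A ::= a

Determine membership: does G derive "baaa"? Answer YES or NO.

Convert to CNF:
  S -> S T0 | T1 A | b
  A -> a
  T0 -> a
  T1 -> b

CYK fill:
  cell(0,0) b: {S,T1}  orig:{S}
  cell(1,1) a: {A,T0}  orig:{A}
  cell(2,2) a: {A,T0}  orig:{A}
  cell(3,3) a: {A,T0}  orig:{A}
  cell(0,1) ba: {S}
  cell(1,2) aa: ∅
  cell(2,3) aa: ∅
  cell(0,2) baa: {S}
  cell(1,3) aaa: ∅
  cell(0,3) baaa: {S}

S ∈ T[0,3] ⇒ YES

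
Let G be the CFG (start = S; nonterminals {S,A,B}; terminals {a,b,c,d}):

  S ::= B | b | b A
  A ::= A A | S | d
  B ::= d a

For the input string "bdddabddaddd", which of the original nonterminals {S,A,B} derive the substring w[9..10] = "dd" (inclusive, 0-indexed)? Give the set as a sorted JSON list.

CNF form of G:
  S -> T0 A | T1 T2 | b
  A -> A A | T0 A | T1 T2 | b | d
  B -> T1 T2
  T0 -> b
  T1 -> d
  T2 -> a

Fill CYK table bottom-up — only the sub-triangle for w[9..10]:
  [9..9]={A,T1}  "d"  orig:{A}
  [10..10]={A,T1}  "d"  orig:{A}
  [9..10]={A}  "dd"

Original NTs in T[9,10] deriving "dd": ["A"]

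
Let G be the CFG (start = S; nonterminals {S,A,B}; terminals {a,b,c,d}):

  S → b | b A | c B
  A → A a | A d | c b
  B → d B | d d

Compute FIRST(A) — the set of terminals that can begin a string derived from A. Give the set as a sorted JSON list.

FIRST iteration:
pass 1:
  A via A→c b: +{c}
  B via B→d B: +{d}
  S via S→b: +{b}
  S via S→c B: +{c}
  FIRST(S)={b,c}  FIRST(A)={c}  FIRST(B)={d}
pass 2: (stable)
  FIRST(S)={b,c}  FIRST(A)={c}  FIRST(B)={d}

FIRST(A) = ["c"]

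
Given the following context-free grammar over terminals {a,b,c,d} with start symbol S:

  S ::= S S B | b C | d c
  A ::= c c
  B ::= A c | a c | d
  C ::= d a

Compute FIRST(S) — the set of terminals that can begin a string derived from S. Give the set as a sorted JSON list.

FIRST iteration:
round 1:
  A via A→c c: +{c}
  B via B→A c: +{c}
  B via B→a c: +{a}
  B via B→d: +{d}
  C via C→d a: +{d}
  S via S→b C: +{b}
  S via S→d c: +{d}
  FIRST[S]={b,d}  FIRST[A]={c}  FIRST[B]={a,c,d}  FIRST[C]={d}
round 2: (stable)
  FIRST[S]={b,d}  FIRST[A]={c}  FIRST[B]={a,c,d}  FIRST[C]={d}

FIRST(S) = ["b", "d"]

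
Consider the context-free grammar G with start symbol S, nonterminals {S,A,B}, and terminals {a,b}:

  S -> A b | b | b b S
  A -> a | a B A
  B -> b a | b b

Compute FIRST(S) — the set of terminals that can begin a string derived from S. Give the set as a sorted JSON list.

FIRST iteration:
round 1:
  A via A→a: +{a}
  B via B→b a: +{b}
  S via S→A b: +{a}
  S via S→b: +{b}
  FIRST[S]={a,b}  FIRST[A]={a}  FIRST[B]={b}
round 2: — fixpoint
  FIRST[S]={a,b}  FIRST[A]={a}  FIRST[B]={b}

FIRST(S) = ["a", "b"]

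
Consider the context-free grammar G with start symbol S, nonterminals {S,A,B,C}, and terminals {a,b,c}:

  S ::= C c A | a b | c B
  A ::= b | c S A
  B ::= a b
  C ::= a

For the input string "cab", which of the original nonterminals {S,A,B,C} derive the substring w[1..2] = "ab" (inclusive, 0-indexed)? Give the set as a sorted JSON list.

CNF form of G:
  S -> C X4 | T0 B | T1 T2
  A -> T0 X3 | b
  B -> T1 T2
  C -> a
  T0 -> c
  T1 -> a
  T2 -> b
  X3 -> S A
  X4 -> T0 A

Fill CYK table bottom-up (cells [i..j] with 1 ≤ i ≤ j ≤ 2 only):
  cell(1,1) a: {C,T1}  orig:{C}
  cell(2,2) b: {A,T2}  orig:{A}
  cell(1,2) ab: {B,S}

Original NTs in T[1,2] deriving "ab": ["B", "S"]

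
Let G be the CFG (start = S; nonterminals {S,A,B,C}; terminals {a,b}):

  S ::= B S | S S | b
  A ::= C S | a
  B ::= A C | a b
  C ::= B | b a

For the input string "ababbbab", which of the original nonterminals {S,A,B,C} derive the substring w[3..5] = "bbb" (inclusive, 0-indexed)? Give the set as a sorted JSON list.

Convert to CNF:
  S -> B S | S S | b
  A -> C S | a
  B -> A C | T0 T1
  C -> A C | T0 T1 | T1 T0
  T0 -> a
  T1 -> b

CYK table (by increasing span) — only the sub-triangle for w[3..5]:
  T[3,3] 'b' = {S,T1}  orig:{S}
  T[4,4] 'b' = {S,T1}  orig:{S}
  T[5,5] 'b' = {S,T1}  orig:{S}
  T[3,4] 'bb' = {S}
  T[4,5] 'bb' = {S}
  T[3,5] 'bbb' = {S}

Original NTs in T[3,5] deriving "bbb": ["S"]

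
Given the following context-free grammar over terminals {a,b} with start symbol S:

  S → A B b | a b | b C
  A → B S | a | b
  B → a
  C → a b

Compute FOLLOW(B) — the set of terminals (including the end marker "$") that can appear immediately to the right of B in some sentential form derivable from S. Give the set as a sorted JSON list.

FIRST iteration:
iter 1:
  A via A→a: +{a}
  A via A→b: +{b}
  B via B→a: +{a}
  C via C→a b: +{a}
  S via S→A B b: +{a,b}
  FIRST[S]={a,b}  FIRST[A]={a,b}  FIRST[B]={a}  FIRST[C]={a}
iter 2: (no change)
  FIRST[S]={a,b}  FIRST[A]={a,b}  FIRST[B]={a}  FIRST[C]={a}

FOLLOW sets:
FOLLOW(S) := {$}
pass 1:
  A→B S: FOLLOW(B) ⊇ FIRST(S) = {a,b}; new: +{a,b}
  S→A B b: FOLLOW(A) ⊇ FIRST(B) = {a}; new: +{a}
  S→b C: FOLLOW(C) ⊇ FOLLOW(S) ⊇ {$}; new: +{$}
  FOLLOW(S)={$}  FOLLOW(A)={a}  FOLLOW(B)={a,b}  FOLLOW(C)={$}
pass 2:
  A→B S: FOLLOW(S) ⊇ FOLLOW(A) ⊇ {a}; new: +{a}
  S→b C: FOLLOW(C) ⊇ FOLLOW(S) ⊇ {$,a}; new: +{a}
  FOLLOW(S)={$,a}  FOLLOW(A)={a}  FOLLOW(B)={a,b}  FOLLOW(C)={$,a}
pass 3: done
  FOLLOW(S)={$,a}  FOLLOW(A)={a}  FOLLOW(B)={a,b}  FOLLOW(C)={$,a}

FOLLOW(B) = ["a", "b"]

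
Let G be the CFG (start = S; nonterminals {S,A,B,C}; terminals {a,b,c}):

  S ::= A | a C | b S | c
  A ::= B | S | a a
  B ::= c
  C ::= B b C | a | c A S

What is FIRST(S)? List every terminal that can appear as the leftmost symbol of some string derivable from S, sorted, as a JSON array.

Compute FIRST by fixpoint:
iter 1:
  A via A→a a: +{a}
  B via B→c: +{c}
  C via C→B b C: +{c}
  C via C→a: +{a}
  S via S→A: +{a}
  S via S→b S: +{b}
  S via S→c: +{c}
  S: {a,b,c}  A: {a}  B: {c}  C: {a,c}
iter 2:
  A via A→B: +{c}
  A via A→S: +{b}
  S: {a,b,c}  A: {a,b,c}  B: {c}  C: {a,c}
iter 3: done
  S: {a,b,c}  A: {a,b,c}  B: {c}  C: {a,c}

FIRST(S) = ["a", "b", "c"]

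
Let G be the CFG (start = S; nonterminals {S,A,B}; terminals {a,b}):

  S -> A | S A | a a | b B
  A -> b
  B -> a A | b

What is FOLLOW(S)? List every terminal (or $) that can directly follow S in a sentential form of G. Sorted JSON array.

Compute FIRST by fixpoint:
iter 1:
  A via A→b: +{b}
  B via B→a A: +{a}
  B via B→b: +{b}
  S via S→A: +{b}
  S via S→a a: +{a}
  S: {a,b}  A: {b}  B: {a,b}
iter 2: (no change)
  S: {a,b}  A: {b}  B: {a,b}

FOLLOW sets:
seed FOLLOW(S) with $
round 1:
  S→A: FOLLOW(A) ⊇ FOLLOW(S) ⊇ {$}; new: +{$}
  S→S A: FOLLOW(S) ⊇ FIRST(A) = {b}; new: +{b}
  S→S A: FOLLOW(A) ⊇ FOLLOW(S) ⊇ {$,b}; new: +{b}
  S→b B: FOLLOW(B) ⊇ FOLLOW(S) ⊇ {$,b}; new: +{$,b}
  FOLLOW(S)={$,b}  FOLLOW(A)={$,b}  FOLLOW(B)={$,b}
round 2: (stable)
  FOLLOW(S)={$,b}  FOLLOW(A)={$,b}  FOLLOW(B)={$,b}

FOLLOW(S) = ["$", "b"]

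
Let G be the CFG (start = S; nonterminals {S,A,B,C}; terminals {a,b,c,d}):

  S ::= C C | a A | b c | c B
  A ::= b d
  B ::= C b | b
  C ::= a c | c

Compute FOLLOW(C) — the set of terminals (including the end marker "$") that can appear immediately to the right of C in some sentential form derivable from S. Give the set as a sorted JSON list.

Compute FIRST by fixpoint:
iter 1:
  A via A→b d: +{b}
  B via B→b: +{b}
  C via C→a c: +{a}
  C via C→c: +{c}
  S via S→C C: +{a,c}
  S via S→b c: +{b}
  FIRST[S]={a,b,c}  FIRST[A]={b}  FIRST[B]={b}  FIRST[C]={a,c}
iter 2:
  B via B→C b: +{a,c}
  FIRST[S]={a,b,c}  FIRST[A]={b}  FIRST[B]={a,b,c}  FIRST[C]={a,c}
iter 3: done
  FIRST[S]={a,b,c}  FIRST[A]={b}  FIRST[B]={a,b,c}  FIRST[C]={a,c}

Compute FOLLOW by fixpoint:
initialize: $ ∈ FOLLOW(S)
pass 1:
  B→C b: FOLLOW(C) ⊇ FIRST(b) = {b}; new: +{b}
  S→C C: FOLLOW(C) ⊇ FIRST(C) = {a,c}; new: +{a,c}
  S→C C: FOLLOW(C) ⊇ FOLLOW(S) ⊇ {$}; new: +{$}
  S→a A: FOLLOW(A) ⊇ FOLLOW(S) ⊇ {$}; new: +{$}
  S→c B: FOLLOW(B) ⊇ FOLLOW(S) ⊇ {$}; new: +{$}
  S: {$}  A: {$}  B: {$}  C: {$,a,b,c}
pass 2: done
  S: {$}  A: {$}  B: {$}  C: {$,a,b,c}

FOLLOW(C) = ["$", "a", "b", "c"]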